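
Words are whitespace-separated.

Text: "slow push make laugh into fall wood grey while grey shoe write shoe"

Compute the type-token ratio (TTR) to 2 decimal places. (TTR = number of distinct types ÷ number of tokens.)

N = 13 tokens, V = 11 types.
TTR = V / N = 11 / 13 = 0.85

0.85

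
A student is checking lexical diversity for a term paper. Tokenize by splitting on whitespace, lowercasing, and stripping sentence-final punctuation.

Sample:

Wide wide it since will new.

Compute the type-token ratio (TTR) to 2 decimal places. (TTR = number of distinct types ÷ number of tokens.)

0.83

N = 6 tokens, V = 5 types.
TTR = V / N = 5 / 6 = 0.83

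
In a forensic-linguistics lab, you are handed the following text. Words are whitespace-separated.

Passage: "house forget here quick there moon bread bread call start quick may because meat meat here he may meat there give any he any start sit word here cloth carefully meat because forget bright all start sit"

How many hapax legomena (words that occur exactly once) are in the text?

Frequencies: meat:4, here:3, start:3, forget:2, quick:2, there:2, bread:2, may:2, because:2, he:2, any:2, sit:2, house:1, moon:1, call:1, give:1, word:1, cloth:1, carefully:1, bright:1, … (1 more, each freq 1)
Hapax (freq=1): all, bright, call, carefully, cloth, give, house, moon, word

9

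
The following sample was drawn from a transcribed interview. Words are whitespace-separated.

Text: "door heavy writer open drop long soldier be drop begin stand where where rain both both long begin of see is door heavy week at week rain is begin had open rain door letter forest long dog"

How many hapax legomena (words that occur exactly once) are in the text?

Frequencies: door:3, long:3, begin:3, rain:3, heavy:2, open:2, drop:2, where:2, both:2, is:2, week:2, writer:1, soldier:1, be:1, stand:1, of:1, see:1, at:1, had:1, letter:1, … (2 more, each freq 1)
Hapax (freq=1): at, be, dog, forest, had, letter, of, see, soldier, stand, writer

11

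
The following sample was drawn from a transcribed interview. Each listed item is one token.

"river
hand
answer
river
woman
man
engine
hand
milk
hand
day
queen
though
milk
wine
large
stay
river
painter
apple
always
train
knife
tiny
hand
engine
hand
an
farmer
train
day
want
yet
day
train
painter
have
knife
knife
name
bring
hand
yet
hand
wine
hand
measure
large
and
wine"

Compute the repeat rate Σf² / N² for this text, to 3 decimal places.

Frequencies: hand:8, river:3, day:3, wine:3, train:3, knife:3, engine:2, milk:2, large:2, painter:2, yet:2, answer:1, woman:1, man:1, queen:1, though:1, stay:1, apple:1, always:1, tiny:1, … (8 more, each freq 1)
Σf² = 146; N² = 2500
Repeat rate = 146 / 2500 = 0.058

0.058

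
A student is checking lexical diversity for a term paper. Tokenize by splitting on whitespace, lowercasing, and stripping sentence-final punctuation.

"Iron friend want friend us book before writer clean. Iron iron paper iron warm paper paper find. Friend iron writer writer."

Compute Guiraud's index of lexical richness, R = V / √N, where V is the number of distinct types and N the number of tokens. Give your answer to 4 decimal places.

N = 21, V = 11.
√N = 4.582576
R = 11 / 4.582576 = 2.4004

2.4004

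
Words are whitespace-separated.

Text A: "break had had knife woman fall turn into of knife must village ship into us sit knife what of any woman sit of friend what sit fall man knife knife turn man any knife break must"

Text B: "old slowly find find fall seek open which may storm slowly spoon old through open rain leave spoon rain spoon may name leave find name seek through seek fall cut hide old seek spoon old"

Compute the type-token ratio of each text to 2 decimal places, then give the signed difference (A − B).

TTR(A) = 17/36 = 0.47
TTR(B) = 16/35 = 0.46
Difference = 0.47 − 0.46 = 0.01

0.01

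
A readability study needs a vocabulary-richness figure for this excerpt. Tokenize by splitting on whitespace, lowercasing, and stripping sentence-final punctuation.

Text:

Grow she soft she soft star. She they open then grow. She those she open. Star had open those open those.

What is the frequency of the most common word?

5

Frequencies: she:5, open:4, those:3, grow:2, soft:2, star:2, they:1, then:1, had:1
Most common: 'she' with frequency 5.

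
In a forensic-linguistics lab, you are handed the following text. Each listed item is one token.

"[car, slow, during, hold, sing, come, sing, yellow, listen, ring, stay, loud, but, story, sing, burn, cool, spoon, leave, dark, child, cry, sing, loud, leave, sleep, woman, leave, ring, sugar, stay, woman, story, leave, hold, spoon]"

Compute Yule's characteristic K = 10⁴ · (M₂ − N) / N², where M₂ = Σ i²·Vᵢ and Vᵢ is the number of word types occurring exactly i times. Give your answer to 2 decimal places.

293.21

Frequencies: sing:4, leave:4, hold:2, ring:2, stay:2, loud:2, story:2, spoon:2, woman:2, car:1, slow:1, during:1, come:1, yellow:1, listen:1, but:1, burn:1, cool:1, dark:1, child:1, … (3 more, each freq 1)
N = 36. Frequency spectrum: V_1=14, V_2=7, V_4=2
M₂ = 1²·14 + 2²·7 + 4²·2 = 74
K = 10000 × (74 − 36) / 36² = 293.21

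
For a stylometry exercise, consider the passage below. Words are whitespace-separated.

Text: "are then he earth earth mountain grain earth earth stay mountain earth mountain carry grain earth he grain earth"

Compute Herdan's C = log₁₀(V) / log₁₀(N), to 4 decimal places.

N = 19, V = 8.
log₁₀(V) = 0.903090, log₁₀(N) = 1.278754
C = 0.903090 / 1.278754 = 0.7062

0.7062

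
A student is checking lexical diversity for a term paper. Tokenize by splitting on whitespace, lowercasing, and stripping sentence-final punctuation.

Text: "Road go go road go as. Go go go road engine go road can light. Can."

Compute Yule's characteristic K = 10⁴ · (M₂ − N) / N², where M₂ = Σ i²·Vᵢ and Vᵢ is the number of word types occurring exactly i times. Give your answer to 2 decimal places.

2187.50

Frequencies: go:7, road:4, can:2, as:1, engine:1, light:1
N = 16. Frequency spectrum: V_1=3, V_2=1, V_4=1, V_7=1
M₂ = 1²·3 + 2²·1 + 4²·1 + 7²·1 = 72
K = 10000 × (72 − 16) / 16² = 2187.50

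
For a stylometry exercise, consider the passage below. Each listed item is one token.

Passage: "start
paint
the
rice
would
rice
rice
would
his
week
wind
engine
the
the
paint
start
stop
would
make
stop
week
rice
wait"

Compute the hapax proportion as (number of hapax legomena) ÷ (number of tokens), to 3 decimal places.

Frequencies: rice:4, the:3, would:3, start:2, paint:2, week:2, stop:2, his:1, wind:1, engine:1, make:1, wait:1
Hapax count = 5; token count = 23.
Ratio = 5 / 23 = 0.217

0.217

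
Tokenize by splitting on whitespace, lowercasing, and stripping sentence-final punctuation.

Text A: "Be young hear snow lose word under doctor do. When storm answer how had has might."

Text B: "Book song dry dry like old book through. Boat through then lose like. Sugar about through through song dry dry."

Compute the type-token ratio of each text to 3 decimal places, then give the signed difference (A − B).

TTR(A) = 16/16 = 1.000
TTR(B) = 11/20 = 0.550
Difference = 1.000 − 0.550 = 0.450

0.450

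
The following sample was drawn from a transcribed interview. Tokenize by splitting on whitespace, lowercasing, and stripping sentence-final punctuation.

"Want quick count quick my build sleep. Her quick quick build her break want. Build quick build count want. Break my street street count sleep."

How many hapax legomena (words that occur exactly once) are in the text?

0

Frequencies: quick:5, build:4, want:3, count:3, my:2, sleep:2, her:2, break:2, street:2
Hapax (freq=1): (none)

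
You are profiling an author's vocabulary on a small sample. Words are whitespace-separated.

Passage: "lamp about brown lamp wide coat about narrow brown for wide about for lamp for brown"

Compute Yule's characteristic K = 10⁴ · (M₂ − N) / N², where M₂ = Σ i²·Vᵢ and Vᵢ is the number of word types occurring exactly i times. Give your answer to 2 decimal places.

Frequencies: lamp:3, about:3, brown:3, for:3, wide:2, coat:1, narrow:1
N = 16. Frequency spectrum: V_1=2, V_2=1, V_3=4
M₂ = 1²·2 + 2²·1 + 3²·4 = 42
K = 10000 × (42 − 16) / 16² = 1015.63

1015.63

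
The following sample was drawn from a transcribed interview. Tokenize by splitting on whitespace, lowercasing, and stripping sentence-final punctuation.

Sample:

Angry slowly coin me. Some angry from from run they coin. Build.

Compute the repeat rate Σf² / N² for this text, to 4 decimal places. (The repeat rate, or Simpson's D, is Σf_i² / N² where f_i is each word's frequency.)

Frequencies: angry:2, coin:2, from:2, slowly:1, me:1, some:1, run:1, they:1, build:1
Σf² = 18; N² = 144
Repeat rate = 18 / 144 = 0.1250

0.1250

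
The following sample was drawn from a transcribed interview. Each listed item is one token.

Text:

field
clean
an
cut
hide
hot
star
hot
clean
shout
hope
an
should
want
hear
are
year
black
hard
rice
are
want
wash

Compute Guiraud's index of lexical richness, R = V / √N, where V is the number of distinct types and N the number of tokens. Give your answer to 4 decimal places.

3.7533

N = 23, V = 18.
√N = 4.795832
R = 18 / 4.795832 = 3.7533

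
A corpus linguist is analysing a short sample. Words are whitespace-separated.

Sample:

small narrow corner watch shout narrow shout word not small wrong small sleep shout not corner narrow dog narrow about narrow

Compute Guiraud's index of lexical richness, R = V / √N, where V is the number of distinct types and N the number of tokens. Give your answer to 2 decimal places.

2.40

N = 21, V = 11.
√N = 4.582576
R = 11 / 4.582576 = 2.40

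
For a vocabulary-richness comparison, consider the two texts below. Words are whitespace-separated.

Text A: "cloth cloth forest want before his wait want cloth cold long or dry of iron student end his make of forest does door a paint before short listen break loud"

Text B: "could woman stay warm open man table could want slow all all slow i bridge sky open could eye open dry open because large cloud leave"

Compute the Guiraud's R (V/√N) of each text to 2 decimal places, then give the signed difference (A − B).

A: V=23, N=30, R=4.20
B: V=19, N=26, R=3.73
Difference = 4.20 − 3.73 = 0.47

0.47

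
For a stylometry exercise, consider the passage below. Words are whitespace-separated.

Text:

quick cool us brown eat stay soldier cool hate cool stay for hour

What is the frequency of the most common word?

Frequencies: cool:3, stay:2, quick:1, us:1, brown:1, eat:1, soldier:1, hate:1, for:1, hour:1
Most common: 'cool' with frequency 3.

3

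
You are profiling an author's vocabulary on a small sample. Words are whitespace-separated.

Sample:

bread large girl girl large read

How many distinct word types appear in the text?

4

Distinct types: {bread, girl, large, read}
V = 4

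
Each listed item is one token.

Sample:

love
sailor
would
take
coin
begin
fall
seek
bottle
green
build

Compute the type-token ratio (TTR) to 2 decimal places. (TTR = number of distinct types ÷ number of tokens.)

N = 11 tokens, V = 11 types.
TTR = V / N = 11 / 11 = 1.00

1.00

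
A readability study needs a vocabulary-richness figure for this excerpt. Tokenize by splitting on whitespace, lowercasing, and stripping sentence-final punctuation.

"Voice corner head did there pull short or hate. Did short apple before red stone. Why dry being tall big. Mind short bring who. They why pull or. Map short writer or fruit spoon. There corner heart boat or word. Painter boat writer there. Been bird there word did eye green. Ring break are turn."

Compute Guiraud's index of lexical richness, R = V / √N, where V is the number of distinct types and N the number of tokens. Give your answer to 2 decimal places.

N = 55, V = 38.
√N = 7.416198
R = 38 / 7.416198 = 5.12

5.12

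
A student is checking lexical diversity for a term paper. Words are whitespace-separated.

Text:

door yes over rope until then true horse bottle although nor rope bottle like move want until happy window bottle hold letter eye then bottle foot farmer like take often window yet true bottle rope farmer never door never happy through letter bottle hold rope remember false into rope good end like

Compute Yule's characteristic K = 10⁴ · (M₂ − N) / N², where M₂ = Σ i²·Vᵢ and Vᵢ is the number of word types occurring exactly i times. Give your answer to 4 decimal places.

Frequencies: bottle:6, rope:5, like:3, door:2, until:2, then:2, true:2, happy:2, window:2, hold:2, letter:2, farmer:2, never:2, yes:1, over:1, horse:1, although:1, nor:1, move:1, want:1, … (11 more, each freq 1)
N = 52. Frequency spectrum: V_1=18, V_2=10, V_3=1, V_5=1, V_6=1
M₂ = 1²·18 + 2²·10 + 3²·1 + 5²·1 + 6²·1 = 128
K = 10000 × (128 − 52) / 52² = 281.0651

281.0651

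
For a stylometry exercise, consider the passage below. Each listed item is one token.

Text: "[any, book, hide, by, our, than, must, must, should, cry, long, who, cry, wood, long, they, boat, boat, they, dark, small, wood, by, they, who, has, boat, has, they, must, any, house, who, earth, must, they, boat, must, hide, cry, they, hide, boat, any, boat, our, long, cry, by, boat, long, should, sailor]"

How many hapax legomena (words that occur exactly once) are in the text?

7

Frequencies: boat:7, they:6, must:5, cry:4, long:4, any:3, hide:3, by:3, who:3, our:2, should:2, wood:2, has:2, book:1, than:1, dark:1, small:1, house:1, earth:1, sailor:1
Hapax (freq=1): book, dark, earth, house, sailor, small, than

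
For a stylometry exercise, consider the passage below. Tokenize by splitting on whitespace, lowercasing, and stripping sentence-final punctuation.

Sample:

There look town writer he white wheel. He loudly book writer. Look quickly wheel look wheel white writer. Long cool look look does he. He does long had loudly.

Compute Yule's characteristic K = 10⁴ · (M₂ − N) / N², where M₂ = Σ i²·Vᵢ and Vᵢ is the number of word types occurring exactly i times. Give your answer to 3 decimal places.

Frequencies: look:5, he:4, writer:3, wheel:3, white:2, loudly:2, long:2, does:2, there:1, town:1, book:1, quickly:1, cool:1, had:1
N = 29. Frequency spectrum: V_1=6, V_2=4, V_3=2, V_4=1, V_5=1
M₂ = 1²·6 + 2²·4 + 3²·2 + 4²·1 + 5²·1 = 81
K = 10000 × (81 − 29) / 29² = 618.312

618.312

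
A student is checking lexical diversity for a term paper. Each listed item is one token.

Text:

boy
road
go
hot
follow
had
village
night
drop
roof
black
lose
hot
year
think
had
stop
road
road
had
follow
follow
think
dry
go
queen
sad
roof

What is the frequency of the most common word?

3

Frequencies: road:3, follow:3, had:3, go:2, hot:2, roof:2, think:2, boy:1, village:1, night:1, drop:1, black:1, lose:1, year:1, stop:1, dry:1, queen:1, sad:1
Most common: 'road' with frequency 3.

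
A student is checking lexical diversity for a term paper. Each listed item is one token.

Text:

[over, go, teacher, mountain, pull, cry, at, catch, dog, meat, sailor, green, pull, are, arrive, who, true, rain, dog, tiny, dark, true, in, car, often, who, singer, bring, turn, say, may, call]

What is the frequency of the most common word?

2

Frequencies: pull:2, dog:2, who:2, true:2, over:1, go:1, teacher:1, mountain:1, cry:1, at:1, catch:1, meat:1, sailor:1, green:1, are:1, arrive:1, rain:1, tiny:1, dark:1, in:1, … (8 more, each freq 1)
Most common: 'pull' with frequency 2.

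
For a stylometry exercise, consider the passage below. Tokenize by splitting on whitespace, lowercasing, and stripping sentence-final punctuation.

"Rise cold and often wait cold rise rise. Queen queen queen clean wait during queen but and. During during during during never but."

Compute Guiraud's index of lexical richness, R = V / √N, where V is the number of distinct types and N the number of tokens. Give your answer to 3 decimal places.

N = 23, V = 10.
√N = 4.795832
R = 10 / 4.795832 = 2.085

2.085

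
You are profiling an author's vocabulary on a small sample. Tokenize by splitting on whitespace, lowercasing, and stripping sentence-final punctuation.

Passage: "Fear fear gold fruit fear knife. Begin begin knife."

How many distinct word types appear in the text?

Distinct types: {begin, fear, fruit, gold, knife}
V = 5

5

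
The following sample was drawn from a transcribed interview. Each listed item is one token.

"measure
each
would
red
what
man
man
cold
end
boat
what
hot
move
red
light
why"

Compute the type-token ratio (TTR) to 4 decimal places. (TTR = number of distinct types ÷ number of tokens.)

N = 16 tokens, V = 13 types.
TTR = V / N = 13 / 16 = 0.8125

0.8125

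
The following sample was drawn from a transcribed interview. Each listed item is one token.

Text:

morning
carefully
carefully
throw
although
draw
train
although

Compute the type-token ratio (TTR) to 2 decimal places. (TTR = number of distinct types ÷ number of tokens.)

0.75

N = 8 tokens, V = 6 types.
TTR = V / N = 6 / 8 = 0.75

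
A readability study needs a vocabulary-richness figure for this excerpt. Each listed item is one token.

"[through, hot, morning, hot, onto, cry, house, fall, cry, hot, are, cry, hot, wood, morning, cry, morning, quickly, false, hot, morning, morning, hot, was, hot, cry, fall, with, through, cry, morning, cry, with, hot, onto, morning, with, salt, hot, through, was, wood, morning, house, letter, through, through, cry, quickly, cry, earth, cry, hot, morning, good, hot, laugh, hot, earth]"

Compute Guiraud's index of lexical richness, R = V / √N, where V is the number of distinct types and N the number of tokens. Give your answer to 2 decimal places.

N = 59, V = 18.
√N = 7.681146
R = 18 / 7.681146 = 2.34

2.34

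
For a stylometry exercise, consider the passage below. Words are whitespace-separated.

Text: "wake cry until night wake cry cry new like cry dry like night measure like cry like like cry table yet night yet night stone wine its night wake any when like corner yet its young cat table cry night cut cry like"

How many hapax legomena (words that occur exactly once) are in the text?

Frequencies: cry:8, like:7, night:6, wake:3, yet:3, table:2, its:2, until:1, new:1, dry:1, measure:1, stone:1, wine:1, any:1, when:1, corner:1, young:1, cat:1, cut:1
Hapax (freq=1): any, cat, corner, cut, dry, measure, new, stone, until, when, wine, young

12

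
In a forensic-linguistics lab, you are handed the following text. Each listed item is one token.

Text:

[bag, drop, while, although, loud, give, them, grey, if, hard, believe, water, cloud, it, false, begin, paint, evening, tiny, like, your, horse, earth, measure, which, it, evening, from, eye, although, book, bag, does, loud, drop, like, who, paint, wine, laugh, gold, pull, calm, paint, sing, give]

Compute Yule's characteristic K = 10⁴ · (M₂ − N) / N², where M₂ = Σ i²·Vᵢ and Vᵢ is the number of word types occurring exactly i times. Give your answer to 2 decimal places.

Frequencies: paint:3, bag:2, drop:2, although:2, loud:2, give:2, it:2, evening:2, like:2, while:1, them:1, grey:1, if:1, hard:1, believe:1, water:1, cloud:1, false:1, begin:1, tiny:1, … (16 more, each freq 1)
N = 46. Frequency spectrum: V_1=27, V_2=8, V_3=1
M₂ = 1²·27 + 2²·8 + 3²·1 = 68
K = 10000 × (68 − 46) / 46² = 103.97

103.97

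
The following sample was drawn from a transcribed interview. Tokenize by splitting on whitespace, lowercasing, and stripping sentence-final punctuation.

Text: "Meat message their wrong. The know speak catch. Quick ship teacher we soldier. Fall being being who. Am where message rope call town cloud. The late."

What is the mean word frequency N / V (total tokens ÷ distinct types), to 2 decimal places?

1.13

N = 26 tokens, V = 23 types.
Mean frequency = N / V = 26 / 23 = 1.13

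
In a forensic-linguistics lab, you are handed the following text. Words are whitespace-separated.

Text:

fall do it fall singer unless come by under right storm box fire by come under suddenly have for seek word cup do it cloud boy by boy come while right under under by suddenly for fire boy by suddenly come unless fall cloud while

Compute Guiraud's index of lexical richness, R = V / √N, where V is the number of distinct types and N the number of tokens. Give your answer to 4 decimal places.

N = 45, V = 21.
√N = 6.708204
R = 21 / 6.708204 = 3.1305

3.1305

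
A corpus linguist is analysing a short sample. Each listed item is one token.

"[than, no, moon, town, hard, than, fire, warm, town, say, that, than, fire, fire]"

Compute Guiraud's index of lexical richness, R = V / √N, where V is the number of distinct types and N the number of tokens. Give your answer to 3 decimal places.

N = 14, V = 9.
√N = 3.741657
R = 9 / 3.741657 = 2.405

2.405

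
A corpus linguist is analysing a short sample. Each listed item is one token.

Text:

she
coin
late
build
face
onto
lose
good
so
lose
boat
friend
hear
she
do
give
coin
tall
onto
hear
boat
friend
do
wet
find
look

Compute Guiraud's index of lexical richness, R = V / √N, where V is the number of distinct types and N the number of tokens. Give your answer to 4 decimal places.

3.5301

N = 26, V = 18.
√N = 5.099020
R = 18 / 5.099020 = 3.5301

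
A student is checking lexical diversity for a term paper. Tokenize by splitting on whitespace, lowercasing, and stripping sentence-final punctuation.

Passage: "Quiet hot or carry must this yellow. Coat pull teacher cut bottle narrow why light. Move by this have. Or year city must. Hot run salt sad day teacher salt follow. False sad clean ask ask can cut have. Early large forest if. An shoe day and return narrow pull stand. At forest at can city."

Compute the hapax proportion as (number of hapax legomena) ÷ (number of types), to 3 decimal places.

Frequencies: hot:2, or:2, must:2, this:2, pull:2, teacher:2, cut:2, narrow:2, have:2, city:2, salt:2, sad:2, day:2, ask:2, can:2, forest:2, at:2, quiet:1, carry:1, yellow:1, … (19 more, each freq 1)
Hapax count = 22; type count = 39.
Ratio = 22 / 39 = 0.564

0.564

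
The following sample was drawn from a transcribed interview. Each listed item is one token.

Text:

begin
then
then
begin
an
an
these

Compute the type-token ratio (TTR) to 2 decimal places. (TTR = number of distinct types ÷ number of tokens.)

0.57

N = 7 tokens, V = 4 types.
TTR = V / N = 4 / 7 = 0.57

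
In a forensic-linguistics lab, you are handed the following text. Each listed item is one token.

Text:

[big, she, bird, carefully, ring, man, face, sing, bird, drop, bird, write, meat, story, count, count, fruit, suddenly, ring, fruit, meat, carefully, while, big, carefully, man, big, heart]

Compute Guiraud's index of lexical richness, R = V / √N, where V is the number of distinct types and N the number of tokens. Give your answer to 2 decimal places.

N = 28, V = 17.
√N = 5.291503
R = 17 / 5.291503 = 3.21

3.21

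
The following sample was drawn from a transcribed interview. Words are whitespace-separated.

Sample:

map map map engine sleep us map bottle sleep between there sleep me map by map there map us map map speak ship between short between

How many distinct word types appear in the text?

12

Distinct types: {between, bottle, by, engine, map, me, ship, short, sleep, speak, there, us}
V = 12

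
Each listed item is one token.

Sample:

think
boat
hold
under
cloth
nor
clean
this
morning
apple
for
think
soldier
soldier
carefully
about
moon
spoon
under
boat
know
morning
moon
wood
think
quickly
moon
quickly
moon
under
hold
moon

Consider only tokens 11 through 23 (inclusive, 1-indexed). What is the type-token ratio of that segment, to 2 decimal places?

Segment tokens 11–23: for, think, soldier, soldier, carefully, about, moon, spoon, under, boat, know, morning, moon
Segment N = 13, segment V = 11.
TTR = 11 / 13 = 0.85

0.85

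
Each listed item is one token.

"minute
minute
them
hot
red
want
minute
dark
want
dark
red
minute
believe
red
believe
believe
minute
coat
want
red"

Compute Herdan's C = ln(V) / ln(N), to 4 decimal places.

N = 20, V = 8.
ln(V) = 2.079442, ln(N) = 2.995732
C = 2.079442 / 2.995732 = 0.6941

0.6941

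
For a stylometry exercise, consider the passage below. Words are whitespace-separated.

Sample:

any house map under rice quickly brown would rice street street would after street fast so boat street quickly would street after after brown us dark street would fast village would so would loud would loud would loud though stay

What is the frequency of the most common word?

Frequencies: would:8, street:6, after:3, loud:3, rice:2, quickly:2, brown:2, fast:2, so:2, any:1, house:1, map:1, under:1, boat:1, us:1, dark:1, village:1, though:1, stay:1
Most common: 'would' with frequency 8.

8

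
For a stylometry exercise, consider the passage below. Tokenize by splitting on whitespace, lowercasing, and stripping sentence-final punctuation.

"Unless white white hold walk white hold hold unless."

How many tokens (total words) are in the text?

9

Tokens: unless, white, white, hold, walk, white, hold, hold, unless
N = 9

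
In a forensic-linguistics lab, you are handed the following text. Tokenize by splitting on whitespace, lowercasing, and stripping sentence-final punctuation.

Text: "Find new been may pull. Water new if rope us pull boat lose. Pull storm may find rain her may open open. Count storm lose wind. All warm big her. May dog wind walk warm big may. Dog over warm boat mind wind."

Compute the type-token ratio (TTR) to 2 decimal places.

0.56

N = 43 tokens, V = 24 types.
TTR = V / N = 24 / 43 = 0.56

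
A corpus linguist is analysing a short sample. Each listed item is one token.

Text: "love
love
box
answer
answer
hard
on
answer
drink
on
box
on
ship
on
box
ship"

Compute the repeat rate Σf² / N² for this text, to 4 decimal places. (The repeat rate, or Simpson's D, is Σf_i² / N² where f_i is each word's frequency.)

Frequencies: on:4, box:3, answer:3, love:2, ship:2, hard:1, drink:1
Σf² = 44; N² = 256
Repeat rate = 44 / 256 = 0.1719

0.1719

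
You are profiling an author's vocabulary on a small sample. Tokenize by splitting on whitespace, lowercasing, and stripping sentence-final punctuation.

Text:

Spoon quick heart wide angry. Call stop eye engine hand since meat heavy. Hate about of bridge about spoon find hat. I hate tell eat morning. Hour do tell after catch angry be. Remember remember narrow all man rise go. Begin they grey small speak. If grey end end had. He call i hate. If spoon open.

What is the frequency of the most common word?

Frequencies: spoon:3, hate:3, angry:2, call:2, about:2, i:2, tell:2, remember:2, grey:2, if:2, end:2, quick:1, heart:1, wide:1, stop:1, eye:1, engine:1, hand:1, since:1, meat:1, … (24 more, each freq 1)
Most common: 'spoon' with frequency 3.

3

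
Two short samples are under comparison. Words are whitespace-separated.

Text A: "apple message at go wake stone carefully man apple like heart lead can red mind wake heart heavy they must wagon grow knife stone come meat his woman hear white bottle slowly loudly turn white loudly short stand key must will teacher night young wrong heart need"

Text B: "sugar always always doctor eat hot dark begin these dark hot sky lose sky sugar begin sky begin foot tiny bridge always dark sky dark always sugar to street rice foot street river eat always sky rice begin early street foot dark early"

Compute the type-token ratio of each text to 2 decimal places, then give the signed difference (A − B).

TTR(A) = 39/47 = 0.83
TTR(B) = 18/43 = 0.42
Difference = 0.83 − 0.42 = 0.41

0.41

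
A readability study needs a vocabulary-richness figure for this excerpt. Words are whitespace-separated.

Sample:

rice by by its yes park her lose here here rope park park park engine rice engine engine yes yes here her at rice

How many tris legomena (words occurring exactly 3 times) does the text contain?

4

Frequencies: park:4, rice:3, yes:3, here:3, engine:3, by:2, her:2, its:1, lose:1, rope:1, at:1
Words with frequency 3: engine, here, rice, yes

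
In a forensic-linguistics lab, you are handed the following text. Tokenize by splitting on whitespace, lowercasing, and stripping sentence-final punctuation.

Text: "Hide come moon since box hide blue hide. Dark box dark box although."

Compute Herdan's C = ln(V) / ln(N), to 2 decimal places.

N = 13, V = 8.
ln(V) = 2.079442, ln(N) = 2.564949
C = 2.079442 / 2.564949 = 0.81

0.81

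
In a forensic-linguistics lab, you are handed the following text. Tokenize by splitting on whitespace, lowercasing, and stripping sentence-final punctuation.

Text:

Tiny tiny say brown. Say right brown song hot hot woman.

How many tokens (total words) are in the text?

Tokens: tiny, tiny, say, brown, say, right, brown, song, hot, hot, woman
N = 11

11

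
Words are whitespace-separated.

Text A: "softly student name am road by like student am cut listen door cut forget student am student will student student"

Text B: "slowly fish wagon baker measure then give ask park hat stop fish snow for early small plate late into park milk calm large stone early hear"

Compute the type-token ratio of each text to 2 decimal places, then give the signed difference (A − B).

-0.28

TTR(A) = 12/20 = 0.60
TTR(B) = 23/26 = 0.88
Difference = 0.60 − 0.88 = -0.28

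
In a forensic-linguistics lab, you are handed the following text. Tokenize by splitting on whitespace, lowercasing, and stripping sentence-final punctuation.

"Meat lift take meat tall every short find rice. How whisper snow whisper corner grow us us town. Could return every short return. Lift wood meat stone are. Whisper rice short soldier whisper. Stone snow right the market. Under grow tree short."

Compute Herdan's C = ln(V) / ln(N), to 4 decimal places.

N = 42, V = 26.
ln(V) = 3.258097, ln(N) = 3.737670
C = 3.258097 / 3.737670 = 0.8717

0.8717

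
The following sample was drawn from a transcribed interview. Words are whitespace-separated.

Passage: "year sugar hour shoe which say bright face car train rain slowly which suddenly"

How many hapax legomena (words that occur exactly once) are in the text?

Frequencies: which:2, year:1, sugar:1, hour:1, shoe:1, say:1, bright:1, face:1, car:1, train:1, rain:1, slowly:1, suddenly:1
Hapax (freq=1): bright, car, face, hour, rain, say, shoe, slowly, suddenly, sugar, train, year

12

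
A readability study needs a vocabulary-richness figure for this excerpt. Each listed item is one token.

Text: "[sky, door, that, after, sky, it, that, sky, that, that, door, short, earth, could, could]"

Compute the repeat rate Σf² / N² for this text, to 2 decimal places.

Frequencies: that:4, sky:3, door:2, could:2, after:1, it:1, short:1, earth:1
Σf² = 37; N² = 225
Repeat rate = 37 / 225 = 0.16

0.16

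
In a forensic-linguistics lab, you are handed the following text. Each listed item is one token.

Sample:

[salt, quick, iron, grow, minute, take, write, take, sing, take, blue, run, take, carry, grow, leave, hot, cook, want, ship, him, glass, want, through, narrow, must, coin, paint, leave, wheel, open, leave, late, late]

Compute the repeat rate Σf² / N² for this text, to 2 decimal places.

Frequencies: take:4, leave:3, grow:2, want:2, late:2, salt:1, quick:1, iron:1, minute:1, write:1, sing:1, blue:1, run:1, carry:1, hot:1, cook:1, ship:1, him:1, glass:1, through:1, … (6 more, each freq 1)
Σf² = 58; N² = 1156
Repeat rate = 58 / 1156 = 0.05

0.05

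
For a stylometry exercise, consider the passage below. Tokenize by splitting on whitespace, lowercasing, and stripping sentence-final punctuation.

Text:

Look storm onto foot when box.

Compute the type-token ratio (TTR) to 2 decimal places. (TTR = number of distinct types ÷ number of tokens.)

N = 6 tokens, V = 6 types.
TTR = V / N = 6 / 6 = 1.00

1.00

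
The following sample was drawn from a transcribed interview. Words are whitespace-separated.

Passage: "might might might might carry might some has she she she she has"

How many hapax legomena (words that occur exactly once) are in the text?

Frequencies: might:5, she:4, has:2, carry:1, some:1
Hapax (freq=1): carry, some

2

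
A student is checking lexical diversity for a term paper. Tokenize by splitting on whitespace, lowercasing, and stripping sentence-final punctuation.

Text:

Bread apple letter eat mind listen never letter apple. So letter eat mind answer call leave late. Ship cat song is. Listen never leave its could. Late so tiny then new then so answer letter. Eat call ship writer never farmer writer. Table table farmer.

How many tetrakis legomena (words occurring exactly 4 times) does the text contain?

Frequencies: letter:4, eat:3, never:3, so:3, apple:2, mind:2, listen:2, answer:2, call:2, leave:2, late:2, ship:2, then:2, writer:2, farmer:2, table:2, bread:1, cat:1, song:1, is:1, … (4 more, each freq 1)
Words with frequency 4: letter

1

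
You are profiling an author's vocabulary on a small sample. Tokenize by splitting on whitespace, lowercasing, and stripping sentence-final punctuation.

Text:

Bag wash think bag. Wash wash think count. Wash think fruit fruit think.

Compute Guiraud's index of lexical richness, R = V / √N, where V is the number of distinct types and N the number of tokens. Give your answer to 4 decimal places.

1.3868

N = 13, V = 5.
√N = 3.605551
R = 5 / 3.605551 = 1.3868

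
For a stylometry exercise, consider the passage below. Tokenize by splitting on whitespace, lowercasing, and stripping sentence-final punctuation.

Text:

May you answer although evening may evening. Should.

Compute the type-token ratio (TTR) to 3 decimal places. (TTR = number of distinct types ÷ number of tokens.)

0.750

N = 8 tokens, V = 6 types.
TTR = V / N = 6 / 8 = 0.750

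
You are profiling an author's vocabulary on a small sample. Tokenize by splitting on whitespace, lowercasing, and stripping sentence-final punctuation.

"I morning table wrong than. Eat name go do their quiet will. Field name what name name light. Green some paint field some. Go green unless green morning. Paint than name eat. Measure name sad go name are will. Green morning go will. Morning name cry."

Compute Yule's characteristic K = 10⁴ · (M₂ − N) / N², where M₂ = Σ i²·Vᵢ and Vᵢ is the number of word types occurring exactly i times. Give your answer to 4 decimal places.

Frequencies: name:8, morning:4, go:4, green:4, will:3, than:2, eat:2, field:2, some:2, paint:2, i:1, table:1, wrong:1, do:1, their:1, quiet:1, what:1, light:1, unless:1, measure:1, … (3 more, each freq 1)
N = 46. Frequency spectrum: V_1=13, V_2=5, V_3=1, V_4=3, V_8=1
M₂ = 1²·13 + 2²·5 + 3²·1 + 4²·3 + 8²·1 = 154
K = 10000 × (154 − 46) / 46² = 510.3970

510.3970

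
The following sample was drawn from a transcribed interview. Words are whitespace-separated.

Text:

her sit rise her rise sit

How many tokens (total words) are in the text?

6

Tokens: her, sit, rise, her, rise, sit
N = 6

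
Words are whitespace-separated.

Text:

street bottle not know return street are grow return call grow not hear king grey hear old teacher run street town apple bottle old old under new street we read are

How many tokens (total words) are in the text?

Tokens: street, bottle, not, know, return, street, are, grow, return, call, grow, not, hear, king, grey, hear, old, teacher, run, street, town, apple, bottle, old, old, under, new, street, we, read, are
N = 31

31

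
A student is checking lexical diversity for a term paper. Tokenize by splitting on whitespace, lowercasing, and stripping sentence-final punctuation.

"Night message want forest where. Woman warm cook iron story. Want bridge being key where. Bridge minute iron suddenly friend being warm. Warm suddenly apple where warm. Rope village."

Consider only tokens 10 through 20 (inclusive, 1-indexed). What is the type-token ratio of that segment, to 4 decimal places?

0.9091

Segment tokens 10–20: story, want, bridge, being, key, where, bridge, minute, iron, suddenly, friend
Segment N = 11, segment V = 10.
TTR = 10 / 11 = 0.9091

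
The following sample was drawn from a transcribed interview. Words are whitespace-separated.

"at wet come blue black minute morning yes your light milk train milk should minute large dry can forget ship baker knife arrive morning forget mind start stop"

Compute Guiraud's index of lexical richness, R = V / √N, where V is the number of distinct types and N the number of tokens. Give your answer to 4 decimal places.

4.5356

N = 28, V = 24.
√N = 5.291503
R = 24 / 5.291503 = 4.5356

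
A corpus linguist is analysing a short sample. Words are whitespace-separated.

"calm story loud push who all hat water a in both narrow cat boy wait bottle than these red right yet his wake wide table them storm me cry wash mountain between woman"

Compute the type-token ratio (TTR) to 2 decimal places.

1.00

N = 33 tokens, V = 33 types.
TTR = V / N = 33 / 33 = 1.00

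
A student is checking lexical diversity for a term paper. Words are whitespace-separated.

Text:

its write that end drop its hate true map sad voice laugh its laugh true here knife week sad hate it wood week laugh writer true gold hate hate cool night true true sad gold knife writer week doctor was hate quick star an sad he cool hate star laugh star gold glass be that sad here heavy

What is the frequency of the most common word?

6

Frequencies: hate:6, true:5, sad:5, laugh:4, its:3, week:3, gold:3, star:3, that:2, here:2, knife:2, writer:2, cool:2, write:1, end:1, drop:1, map:1, voice:1, it:1, wood:1, … (9 more, each freq 1)
Most common: 'hate' with frequency 6.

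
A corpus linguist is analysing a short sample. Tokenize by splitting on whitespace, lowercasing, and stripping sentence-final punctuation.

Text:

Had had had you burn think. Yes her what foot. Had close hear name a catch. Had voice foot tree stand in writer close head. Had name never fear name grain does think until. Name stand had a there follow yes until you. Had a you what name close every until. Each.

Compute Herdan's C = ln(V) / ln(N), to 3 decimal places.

N = 52, V = 28.
ln(V) = 3.332205, ln(N) = 3.951244
C = 3.332205 / 3.951244 = 0.843

0.843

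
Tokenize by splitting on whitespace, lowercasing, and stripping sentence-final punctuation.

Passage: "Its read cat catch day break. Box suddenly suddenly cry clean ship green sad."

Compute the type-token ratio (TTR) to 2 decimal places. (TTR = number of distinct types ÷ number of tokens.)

N = 14 tokens, V = 13 types.
TTR = V / N = 13 / 14 = 0.93

0.93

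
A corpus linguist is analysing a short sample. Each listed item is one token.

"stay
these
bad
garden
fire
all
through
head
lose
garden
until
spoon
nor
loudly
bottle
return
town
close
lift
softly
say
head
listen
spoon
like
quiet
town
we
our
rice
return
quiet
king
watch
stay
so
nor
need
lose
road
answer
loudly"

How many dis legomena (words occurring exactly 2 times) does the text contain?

Frequencies: stay:2, garden:2, head:2, lose:2, spoon:2, nor:2, loudly:2, return:2, town:2, quiet:2, these:1, bad:1, fire:1, all:1, through:1, until:1, bottle:1, close:1, lift:1, softly:1, … (12 more, each freq 1)
Words with frequency 2: garden, head, lose, loudly, nor, quiet, return, spoon, stay, town

10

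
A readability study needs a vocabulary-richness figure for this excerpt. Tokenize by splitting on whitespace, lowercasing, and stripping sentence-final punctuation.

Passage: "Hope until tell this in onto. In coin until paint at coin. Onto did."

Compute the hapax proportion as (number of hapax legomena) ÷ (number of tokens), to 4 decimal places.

0.4286

Frequencies: until:2, in:2, onto:2, coin:2, hope:1, tell:1, this:1, paint:1, at:1, did:1
Hapax count = 6; token count = 14.
Ratio = 6 / 14 = 0.4286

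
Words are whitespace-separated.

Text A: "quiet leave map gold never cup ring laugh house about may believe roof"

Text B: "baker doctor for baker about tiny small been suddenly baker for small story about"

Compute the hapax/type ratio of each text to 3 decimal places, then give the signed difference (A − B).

A: hapax=13, V=13, ratio=1.000
B: hapax=5, V=9, ratio=0.556
Difference = 1.000 − 0.556 = 0.444

0.444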